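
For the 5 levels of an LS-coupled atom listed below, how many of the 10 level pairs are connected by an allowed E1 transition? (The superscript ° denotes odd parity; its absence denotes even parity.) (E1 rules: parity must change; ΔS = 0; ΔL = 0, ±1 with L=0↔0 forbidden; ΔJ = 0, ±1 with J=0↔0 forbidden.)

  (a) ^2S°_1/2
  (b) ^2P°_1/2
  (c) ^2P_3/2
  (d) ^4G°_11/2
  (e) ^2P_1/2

4

(a)–(b): forbidden (parity).
(a)–(c): allowed.
(a)–(d): forbidden (parity, ΔS, ΔL, ΔJ).
(a)–(e): allowed.
(b)–(c): allowed.
(b)–(d): forbidden (parity, ΔS, ΔL, ΔJ).
(b)–(e): allowed.
(c)–(d): forbidden (ΔS, ΔL, ΔJ).
(c)–(e): forbidden (parity).
(d)–(e): forbidden (ΔS, ΔL, ΔJ).
Allowed pairs: 4 of 10.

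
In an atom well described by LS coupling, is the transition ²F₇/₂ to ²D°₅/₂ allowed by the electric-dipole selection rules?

Parity must change: even → odd — ok.
ΔS = 0: S: 1/2 → 1/2 — ok.
ΔL = 0, ±1 (not L=0↔0): L: 3 → 2, ΔL = -1 — ok.
ΔJ = 0, ±1 (not J=0↔0): J: 7/2 → 5/2, ΔJ = -1 — ok.
All four E1 rules are satisfied.

allowed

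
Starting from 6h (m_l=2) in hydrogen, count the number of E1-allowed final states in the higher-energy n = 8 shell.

E1 requires Δl = ±1, so l_f ∈ {4, 6}; with 0 ≤ l_f ≤ n_f−1 = 7, the allowed l_f values are {4, 6}.
For l_f = 4: m_f ∈ {m_i−1, m_i, m_i+1} ∩ [−4, 4] = {1, 2, 3} → 3 states.
For l_f = 6: m_f ∈ {m_i−1, m_i, m_i+1} ∩ [−6, 6] = {1, 2, 3} → 3 states.
Total: 6.

6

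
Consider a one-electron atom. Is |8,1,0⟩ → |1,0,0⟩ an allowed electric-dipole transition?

allowed

Initial l = 1, final l = 0, so Δl = -1. E1 requires Δl = ±1: ✓.
Δm_l = 0 − (0) = +0. E1 requires Δm_l = 0, ±1: ✓.
All E1 selection rules are satisfied.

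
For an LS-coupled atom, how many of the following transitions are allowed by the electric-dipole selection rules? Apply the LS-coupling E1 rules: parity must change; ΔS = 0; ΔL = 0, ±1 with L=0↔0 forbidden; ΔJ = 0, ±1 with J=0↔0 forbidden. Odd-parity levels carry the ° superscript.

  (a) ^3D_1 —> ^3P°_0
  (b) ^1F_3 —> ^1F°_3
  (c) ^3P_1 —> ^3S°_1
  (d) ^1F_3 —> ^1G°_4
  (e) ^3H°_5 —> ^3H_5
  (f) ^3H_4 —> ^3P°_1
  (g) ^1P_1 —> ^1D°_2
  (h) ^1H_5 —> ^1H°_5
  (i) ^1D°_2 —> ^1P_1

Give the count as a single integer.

8

(a) allowed
(b) allowed
(c) allowed
(d) allowed
(e) allowed
(f) forbidden (ΔL, ΔJ fail)
(g) allowed
(h) allowed
(i) allowed
Total allowed: 8 of 9.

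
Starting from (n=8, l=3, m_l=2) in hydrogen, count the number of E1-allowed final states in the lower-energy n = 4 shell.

E1 requires Δl = ±1, so l_f ∈ {2, 4}; with 0 ≤ l_f ≤ n_f−1 = 3, the allowed l_f values are {2}.
For l_f = 2: m_f ∈ {m_i−1, m_i, m_i+1} ∩ [−2, 2] = {1, 2} → 2 states.
Total: 2.

2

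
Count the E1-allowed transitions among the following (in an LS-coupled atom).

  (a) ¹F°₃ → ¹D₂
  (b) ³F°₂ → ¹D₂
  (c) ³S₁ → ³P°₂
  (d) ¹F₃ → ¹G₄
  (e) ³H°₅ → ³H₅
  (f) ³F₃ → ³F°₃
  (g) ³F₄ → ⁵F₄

(a) allowed
(b) forbidden (ΔS fails)
(c) allowed
(d) forbidden (parity fails)
(e) allowed
(f) allowed
(g) forbidden (parity, ΔS fail)
Total allowed: 4 of 7.

4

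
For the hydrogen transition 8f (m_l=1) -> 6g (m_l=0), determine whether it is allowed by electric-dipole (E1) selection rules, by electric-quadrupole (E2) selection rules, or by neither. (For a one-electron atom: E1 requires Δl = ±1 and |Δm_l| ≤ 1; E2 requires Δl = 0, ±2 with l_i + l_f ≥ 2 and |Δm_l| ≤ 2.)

Δl = 4 − 3 = +1; l_i + l_f = 7.
Δm_l = -1.
E1 (Δl = ±1, |Δm_l| ≤ 1): satisfied.
E2 (Δl = 0,±2, l_i+l_f ≥ 2, |Δm_l| ≤ 2): not satisfied.

E1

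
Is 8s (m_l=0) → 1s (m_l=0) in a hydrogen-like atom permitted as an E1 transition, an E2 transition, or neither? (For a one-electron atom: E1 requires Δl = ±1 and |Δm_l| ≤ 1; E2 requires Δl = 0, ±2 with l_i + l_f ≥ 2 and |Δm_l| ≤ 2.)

neither

Δl = 0 − 0 = +0; l_i + l_f = 0.
Δm_l = +0.
E1 (Δl = ±1, |Δm_l| ≤ 1): not satisfied.
E2 (Δl = 0,±2, l_i+l_f ≥ 2, |Δm_l| ≤ 2): not satisfied.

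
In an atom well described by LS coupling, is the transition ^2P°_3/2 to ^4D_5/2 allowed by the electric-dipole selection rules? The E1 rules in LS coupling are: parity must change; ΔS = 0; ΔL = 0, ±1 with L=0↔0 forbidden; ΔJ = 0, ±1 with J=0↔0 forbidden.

forbidden

Reading off the term symbols: S 1/2→3/2, L 1→2, J 3/2→5/2, parity odd→even.
Parity must change: odd → even — passes.
ΔS = 0: S: 1/2 → 3/2 — fails.
ΔL = 0, ±1 (not L=0↔0): L: 1 → 2, ΔL = +1 — passes.
ΔJ = 0, ±1 (not J=0↔0): J: 3/2 → 5/2, ΔJ = +1 — passes.
Rule(s) violated: ΔS.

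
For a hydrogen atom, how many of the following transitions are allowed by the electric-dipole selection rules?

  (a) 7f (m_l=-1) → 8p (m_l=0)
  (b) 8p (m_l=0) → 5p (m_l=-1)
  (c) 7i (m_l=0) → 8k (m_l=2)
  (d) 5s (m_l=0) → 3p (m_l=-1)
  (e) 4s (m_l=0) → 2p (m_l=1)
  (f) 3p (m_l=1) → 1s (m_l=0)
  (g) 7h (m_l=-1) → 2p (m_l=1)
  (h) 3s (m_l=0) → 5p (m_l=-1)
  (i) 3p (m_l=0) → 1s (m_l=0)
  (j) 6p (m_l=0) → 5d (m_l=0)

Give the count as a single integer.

6

(a) forbidden — Δl = -2 (E1 requires Δl = ±1)
(b) forbidden — Δl = +0 (E1 requires Δl = ±1)
(c) forbidden — Δm_l = +2 (E1 requires Δm_l = 0, ±1)
(d) allowed
(e) allowed
(f) allowed
(g) forbidden — Δl = -4 (E1 requires Δl = ±1); Δm_l = +2 (E1 requires Δm_l = 0, ±1)
(h) allowed
(i) allowed
(j) allowed
Total allowed: 6 of 10.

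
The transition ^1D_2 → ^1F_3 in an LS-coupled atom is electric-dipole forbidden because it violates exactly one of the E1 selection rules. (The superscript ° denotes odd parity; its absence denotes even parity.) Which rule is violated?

Initial level: S=0, L=2, J=2, parity even. Final level: S=0, L=3, J=3, parity even.
Parity must change: even → even — violated.
ΔJ = 0, ±1 (not J=0↔0): J: 2 → 3, ΔJ = +1 — satisfied.
ΔS = 0: S: 0 → 0 — satisfied.
ΔL = 0, ±1 (not L=0↔0): L: 2 → 3, ΔL = +1 — satisfied.

parity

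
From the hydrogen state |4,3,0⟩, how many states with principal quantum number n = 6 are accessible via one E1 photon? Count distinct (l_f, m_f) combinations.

E1 requires Δl = ±1, so l_f ∈ {2, 4}; with 0 ≤ l_f ≤ n_f−1 = 5, the allowed l_f values are {2, 4}.
For l_f = 2: m_f ∈ {m_i−1, m_i, m_i+1} ∩ [−2, 2] = {-1, 0, 1} → 3 states.
For l_f = 4: m_f ∈ {m_i−1, m_i, m_i+1} ∩ [−4, 4] = {-1, 0, 1} → 3 states.
Total: 6.

6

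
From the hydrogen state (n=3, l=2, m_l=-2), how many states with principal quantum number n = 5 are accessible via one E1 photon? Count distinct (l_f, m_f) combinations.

E1 requires Δl = ±1, so l_f ∈ {1, 3}; with 0 ≤ l_f ≤ n_f−1 = 4, the allowed l_f values are {1, 3}.
For l_f = 1: m_f ∈ {m_i−1, m_i, m_i+1} ∩ [−1, 1] = {-1} → 1 state.
For l_f = 3: m_f ∈ {m_i−1, m_i, m_i+1} ∩ [−3, 3] = {-3, -2, -1} → 3 states.
Total: 4.

4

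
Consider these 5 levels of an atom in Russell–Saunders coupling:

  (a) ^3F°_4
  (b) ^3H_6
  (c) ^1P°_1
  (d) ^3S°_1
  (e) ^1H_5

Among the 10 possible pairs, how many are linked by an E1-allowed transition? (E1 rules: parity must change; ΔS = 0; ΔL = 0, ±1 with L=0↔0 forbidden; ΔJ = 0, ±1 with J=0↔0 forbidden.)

0

(a)–(b): forbidden (ΔL, ΔJ).
(a)–(c): forbidden (parity, ΔS, ΔL, ΔJ).
(a)–(d): forbidden (parity, ΔL, ΔJ).
(a)–(e): forbidden (ΔS, ΔL).
(b)–(c): forbidden (ΔS, ΔL, ΔJ).
(b)–(d): forbidden (ΔL, ΔJ).
(b)–(e): forbidden (parity, ΔS).
(c)–(d): forbidden (parity, ΔS).
(c)–(e): forbidden (ΔL, ΔJ).
(d)–(e): forbidden (ΔS, ΔL, ΔJ).
Allowed pairs: 0 of 10.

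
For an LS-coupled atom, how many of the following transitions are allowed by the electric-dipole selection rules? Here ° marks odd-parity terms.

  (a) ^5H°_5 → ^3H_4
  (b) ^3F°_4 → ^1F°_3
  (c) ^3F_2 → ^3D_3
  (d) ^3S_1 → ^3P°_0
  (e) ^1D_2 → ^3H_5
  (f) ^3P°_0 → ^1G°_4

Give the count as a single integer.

1

(a) forbidden (ΔS fails)
(b) forbidden (parity, ΔS fail)
(c) forbidden (parity fails)
(d) allowed
(e) forbidden (parity, ΔS, ΔL, ΔJ fail)
(f) forbidden (parity, ΔS, ΔL, ΔJ fail)
Total allowed: 1 of 6.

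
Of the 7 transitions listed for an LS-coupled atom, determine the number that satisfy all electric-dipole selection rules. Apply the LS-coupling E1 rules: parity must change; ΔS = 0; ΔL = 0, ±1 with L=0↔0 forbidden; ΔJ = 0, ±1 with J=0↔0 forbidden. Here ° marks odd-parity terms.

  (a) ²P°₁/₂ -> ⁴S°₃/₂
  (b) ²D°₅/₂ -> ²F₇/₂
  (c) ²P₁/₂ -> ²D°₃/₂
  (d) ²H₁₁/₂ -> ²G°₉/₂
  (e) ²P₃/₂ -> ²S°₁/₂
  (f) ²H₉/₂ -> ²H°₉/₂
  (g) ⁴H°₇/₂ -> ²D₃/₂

5

(a) forbidden (parity, ΔS fail)
(b) allowed
(c) allowed
(d) allowed
(e) allowed
(f) allowed
(g) forbidden (ΔS, ΔL, ΔJ fail)
Total allowed: 5 of 7.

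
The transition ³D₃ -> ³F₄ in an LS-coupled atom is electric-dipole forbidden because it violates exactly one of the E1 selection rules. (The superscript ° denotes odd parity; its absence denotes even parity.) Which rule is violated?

parity

Initial level: S=1, L=2, J=3, parity even. Final level: S=1, L=3, J=4, parity even.
Parity must change: even → even — fails.
ΔS = 0: S: 1 → 1 — ok.
ΔL = 0, ±1 (not L=0↔0): L: 2 → 3, ΔL = +1 — ok.
ΔJ = 0, ±1 (not J=0↔0): J: 3 → 4, ΔJ = +1 — ok.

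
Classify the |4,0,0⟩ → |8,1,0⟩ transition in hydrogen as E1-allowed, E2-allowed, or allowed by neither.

E1

Δl = 1 − 0 = +1; l_i + l_f = 1.
Δm_l = +0.
E1 (Δl = ±1, |Δm_l| ≤ 1): satisfied.
E2 (Δl = 0,±2, l_i+l_f ≥ 2, |Δm_l| ≤ 2): not satisfied.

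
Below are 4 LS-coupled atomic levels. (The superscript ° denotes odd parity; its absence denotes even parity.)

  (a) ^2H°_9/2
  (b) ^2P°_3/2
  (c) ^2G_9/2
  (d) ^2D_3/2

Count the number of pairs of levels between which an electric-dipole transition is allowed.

2

(a)–(b): forbidden (parity, ΔL, ΔJ).
(a)–(c): allowed.
(a)–(d): forbidden (ΔL, ΔJ).
(b)–(c): forbidden (ΔL, ΔJ).
(b)–(d): allowed.
(c)–(d): forbidden (parity, ΔL, ΔJ).
Allowed pairs: 2 of 6.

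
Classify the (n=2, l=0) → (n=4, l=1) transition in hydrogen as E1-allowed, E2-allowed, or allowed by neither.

E1

Δl = 1 − 0 = +1; l_i + l_f = 1.
E1 (Δl = ±1): satisfied.
E2 (Δl = 0,±2, l_i+l_f ≥ 2): not satisfied.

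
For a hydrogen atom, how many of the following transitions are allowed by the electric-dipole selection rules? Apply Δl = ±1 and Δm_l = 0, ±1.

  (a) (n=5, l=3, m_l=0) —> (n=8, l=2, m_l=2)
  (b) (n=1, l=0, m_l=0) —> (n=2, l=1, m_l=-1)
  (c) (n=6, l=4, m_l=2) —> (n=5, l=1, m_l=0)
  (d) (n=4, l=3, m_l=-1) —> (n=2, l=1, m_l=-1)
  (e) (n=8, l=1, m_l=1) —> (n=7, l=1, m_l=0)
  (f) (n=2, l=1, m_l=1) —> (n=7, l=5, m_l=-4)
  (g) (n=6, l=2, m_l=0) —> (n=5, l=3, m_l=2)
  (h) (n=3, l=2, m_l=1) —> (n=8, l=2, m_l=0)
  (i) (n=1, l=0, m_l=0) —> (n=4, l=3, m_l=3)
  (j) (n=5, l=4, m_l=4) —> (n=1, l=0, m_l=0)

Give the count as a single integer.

(a) forbidden — Δm_l = +2 (E1 requires Δm_l = 0, ±1)
(b) allowed
(c) forbidden — Δl = -3 (E1 requires Δl = ±1); Δm_l = -2 (E1 requires Δm_l = 0, ±1)
(d) forbidden — Δl = -2 (E1 requires Δl = ±1)
(e) forbidden — Δl = +0 (E1 requires Δl = ±1)
(f) forbidden — Δl = +4 (E1 requires Δl = ±1); Δm_l = -5 (E1 requires Δm_l = 0, ±1)
(g) forbidden — Δm_l = +2 (E1 requires Δm_l = 0, ±1)
(h) forbidden — Δl = +0 (E1 requires Δl = ±1)
(i) forbidden — Δl = +3 (E1 requires Δl = ±1); Δm_l = +3 (E1 requires Δm_l = 0, ±1)
(j) forbidden — Δl = -4 (E1 requires Δl = ±1); Δm_l = -4 (E1 requires Δm_l = 0, ±1)
Total allowed: 1 of 10.

1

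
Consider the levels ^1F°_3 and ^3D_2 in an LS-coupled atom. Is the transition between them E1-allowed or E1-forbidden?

Initial level: S=0, L=3, J=3, parity odd. Final level: S=1, L=2, J=2, parity even.
Parity must change: odd → even — ok.
ΔS = 0: S: 0 → 1 — fails.
ΔL = 0, ±1 (not L=0↔0): L: 3 → 2, ΔL = -1 — ok.
ΔJ = 0, ±1 (not J=0↔0): J: 3 → 2, ΔJ = -1 — ok.
Rule(s) violated: ΔS.

forbidden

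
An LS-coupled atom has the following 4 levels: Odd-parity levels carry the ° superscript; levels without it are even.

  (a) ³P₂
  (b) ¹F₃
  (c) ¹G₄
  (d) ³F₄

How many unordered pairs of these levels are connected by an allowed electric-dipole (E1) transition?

0

(a)–(b): forbidden (parity, ΔS, ΔL).
(a)–(c): forbidden (parity, ΔS, ΔL, ΔJ).
(a)–(d): forbidden (parity, ΔL, ΔJ).
(b)–(c): forbidden (parity).
(b)–(d): forbidden (parity, ΔS).
(c)–(d): forbidden (parity, ΔS).
Allowed pairs: 0 of 6.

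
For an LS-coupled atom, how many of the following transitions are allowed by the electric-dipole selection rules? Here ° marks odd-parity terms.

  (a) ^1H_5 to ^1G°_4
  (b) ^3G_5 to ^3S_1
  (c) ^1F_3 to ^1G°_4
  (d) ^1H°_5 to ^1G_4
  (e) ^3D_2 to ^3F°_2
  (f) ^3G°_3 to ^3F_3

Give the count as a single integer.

5

(a) allowed
(b) forbidden (parity, ΔL, ΔJ fail)
(c) allowed
(d) allowed
(e) allowed
(f) allowed
Total allowed: 5 of 6.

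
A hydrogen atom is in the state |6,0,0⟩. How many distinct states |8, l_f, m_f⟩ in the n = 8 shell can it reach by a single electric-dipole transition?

E1 requires Δl = ±1, so l_f ∈ {-1, 1}; with 0 ≤ l_f ≤ n_f−1 = 7, the allowed l_f values are {1}.
For l_f = 1: m_f ∈ {m_i−1, m_i, m_i+1} ∩ [−1, 1] = {-1, 0, 1} → 3 states.
Total: 3.

3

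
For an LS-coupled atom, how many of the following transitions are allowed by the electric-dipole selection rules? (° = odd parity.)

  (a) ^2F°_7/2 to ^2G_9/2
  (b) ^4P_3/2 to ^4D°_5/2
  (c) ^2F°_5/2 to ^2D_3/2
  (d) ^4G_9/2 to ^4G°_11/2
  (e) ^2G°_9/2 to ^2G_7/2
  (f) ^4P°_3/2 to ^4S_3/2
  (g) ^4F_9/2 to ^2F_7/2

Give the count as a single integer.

(a) allowed
(b) allowed
(c) allowed
(d) allowed
(e) allowed
(f) allowed
(g) forbidden (parity, ΔS fail)
Total allowed: 6 of 7.

6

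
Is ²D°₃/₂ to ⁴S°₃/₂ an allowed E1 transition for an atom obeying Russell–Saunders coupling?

Parity must change: odd → odd — violated.
ΔS = 0: S: 1/2 → 3/2 — violated.
ΔL = 0, ±1 (not L=0↔0): L: 2 → 0, ΔL = -2 — violated.
ΔJ = 0, ±1 (not J=0↔0): J: 3/2 → 3/2, ΔJ = +0 — satisfied.
Rule(s) violated: parity, ΔS, ΔL.

forbidden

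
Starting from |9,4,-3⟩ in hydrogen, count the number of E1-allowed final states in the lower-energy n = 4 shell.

E1 requires Δl = ±1, so l_f ∈ {3, 5}; with 0 ≤ l_f ≤ n_f−1 = 3, the allowed l_f values are {3}.
For l_f = 3: m_f ∈ {m_i−1, m_i, m_i+1} ∩ [−3, 3] = {-3, -2} → 2 states.
Total: 2.

2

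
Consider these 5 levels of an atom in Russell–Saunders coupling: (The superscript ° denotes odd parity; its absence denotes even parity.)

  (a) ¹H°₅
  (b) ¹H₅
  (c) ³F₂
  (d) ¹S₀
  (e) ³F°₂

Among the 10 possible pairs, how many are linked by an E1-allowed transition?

(a)–(b): allowed.
(a)–(c): forbidden (ΔS, ΔL, ΔJ).
(a)–(d): forbidden (ΔL, ΔJ).
(a)–(e): forbidden (parity, ΔS, ΔL, ΔJ).
(b)–(c): forbidden (parity, ΔS, ΔL, ΔJ).
(b)–(d): forbidden (parity, ΔL, ΔJ).
(b)–(e): forbidden (ΔS, ΔL, ΔJ).
(c)–(d): forbidden (parity, ΔS, ΔL, ΔJ).
(c)–(e): allowed.
(d)–(e): forbidden (ΔS, ΔL, ΔJ).
Allowed pairs: 2 of 10.

2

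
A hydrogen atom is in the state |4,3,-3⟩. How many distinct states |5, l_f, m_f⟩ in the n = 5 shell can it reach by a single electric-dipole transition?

4

E1 requires Δl = ±1, so l_f ∈ {2, 4}; with 0 ≤ l_f ≤ n_f−1 = 4, the allowed l_f values are {2, 4}.
For l_f = 2: m_f ∈ {m_i−1, m_i, m_i+1} ∩ [−2, 2] = {-2} → 1 state.
For l_f = 4: m_f ∈ {m_i−1, m_i, m_i+1} ∩ [−4, 4] = {-4, -3, -2} → 3 states.
Total: 4.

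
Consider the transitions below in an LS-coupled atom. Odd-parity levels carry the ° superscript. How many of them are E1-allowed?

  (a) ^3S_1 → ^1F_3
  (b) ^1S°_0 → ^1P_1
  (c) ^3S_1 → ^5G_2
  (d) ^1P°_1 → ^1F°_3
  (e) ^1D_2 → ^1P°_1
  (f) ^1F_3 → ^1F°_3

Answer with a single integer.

(a) forbidden (parity, ΔS, ΔL, ΔJ fail)
(b) allowed
(c) forbidden (parity, ΔS, ΔL fail)
(d) forbidden (parity, ΔL, ΔJ fail)
(e) allowed
(f) allowed
Total allowed: 3 of 6.

3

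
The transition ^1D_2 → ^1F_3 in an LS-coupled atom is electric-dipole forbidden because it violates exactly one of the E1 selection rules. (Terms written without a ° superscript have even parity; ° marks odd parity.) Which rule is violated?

ΔJ = 0, ±1 (not J=0↔0): J: 2 → 3, ΔJ = +1 — ok.
Parity must change: even → even — fails.
ΔS = 0: S: 0 → 0 — ok.
ΔL = 0, ±1 (not L=0↔0): L: 2 → 3, ΔL = +1 — ok.

parity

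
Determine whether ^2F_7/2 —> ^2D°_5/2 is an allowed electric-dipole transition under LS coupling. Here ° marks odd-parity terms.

allowed

ΔS = 0: S: 1/2 → 1/2 — passes.
Parity must change: even → odd — passes.
ΔJ = 0, ±1 (not J=0↔0): J: 7/2 → 5/2, ΔJ = -1 — passes.
ΔL = 0, ±1 (not L=0↔0): L: 3 → 2, ΔL = -1 — passes.
All four E1 rules are satisfied.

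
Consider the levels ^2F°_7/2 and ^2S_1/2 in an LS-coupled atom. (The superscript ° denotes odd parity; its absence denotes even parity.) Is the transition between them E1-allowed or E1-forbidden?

Reading off the term symbols: S 1/2→1/2, L 3→0, J 7/2→1/2, parity odd→even.
Parity must change: odd → even — ✓.
ΔS = 0: S: 1/2 → 1/2 — ✓.
ΔL = 0, ±1 (not L=0↔0): L: 3 → 0, ΔL = -3 — ✗.
ΔJ = 0, ±1 (not J=0↔0): J: 7/2 → 1/2, ΔJ = -3 — ✗.
Rule(s) violated: ΔL, ΔJ.

forbidden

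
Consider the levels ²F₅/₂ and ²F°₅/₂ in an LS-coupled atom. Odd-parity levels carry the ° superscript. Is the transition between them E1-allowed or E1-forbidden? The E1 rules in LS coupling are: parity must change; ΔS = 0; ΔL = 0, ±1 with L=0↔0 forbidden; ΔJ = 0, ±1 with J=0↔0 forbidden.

ΔL = 0, ±1 (not L=0↔0): L: 3 → 3, ΔL = +0 — ok.
ΔJ = 0, ±1 (not J=0↔0): J: 5/2 → 5/2, ΔJ = +0 — ok.
Parity must change: even → odd — ok.
ΔS = 0: S: 1/2 → 1/2 — ok.
All four E1 rules are satisfied.

allowed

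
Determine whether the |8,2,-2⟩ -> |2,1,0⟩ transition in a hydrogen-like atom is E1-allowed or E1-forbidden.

forbidden

Initial l = 2, final l = 1, so Δl = -1. E1 requires Δl = ±1: ok.
m_l: -2 → 0 (Δm_l = +2). |Δm_l| ≤ 1 fails.
The transition is electric-dipole forbidden.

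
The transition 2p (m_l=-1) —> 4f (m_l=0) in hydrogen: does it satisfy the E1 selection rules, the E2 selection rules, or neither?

E2

Δl = 3 − 1 = +2; l_i + l_f = 4.
Δm_l = +1.
E1 (Δl = ±1, |Δm_l| ≤ 1): not satisfied.
E2 (Δl = 0,±2, l_i+l_f ≥ 2, |Δm_l| ≤ 2): satisfied.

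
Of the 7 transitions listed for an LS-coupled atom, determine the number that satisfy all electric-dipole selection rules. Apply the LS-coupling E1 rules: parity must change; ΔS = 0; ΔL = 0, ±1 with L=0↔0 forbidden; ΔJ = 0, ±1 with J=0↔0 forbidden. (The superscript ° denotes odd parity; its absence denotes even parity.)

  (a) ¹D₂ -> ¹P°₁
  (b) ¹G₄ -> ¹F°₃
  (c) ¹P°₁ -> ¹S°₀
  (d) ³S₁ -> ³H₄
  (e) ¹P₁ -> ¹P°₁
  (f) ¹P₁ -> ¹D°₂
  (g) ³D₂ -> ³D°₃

(a) allowed
(b) allowed
(c) forbidden (parity fails)
(d) forbidden (parity, ΔL, ΔJ fail)
(e) allowed
(f) allowed
(g) allowed
Total allowed: 5 of 7.

5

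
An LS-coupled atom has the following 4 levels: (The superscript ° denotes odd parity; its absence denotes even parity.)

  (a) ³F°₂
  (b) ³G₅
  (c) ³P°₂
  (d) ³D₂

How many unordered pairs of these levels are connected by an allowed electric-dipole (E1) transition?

(a)–(b): forbidden (ΔJ).
(a)–(c): forbidden (parity, ΔL).
(a)–(d): allowed.
(b)–(c): forbidden (ΔL, ΔJ).
(b)–(d): forbidden (parity, ΔL, ΔJ).
(c)–(d): allowed.
Allowed pairs: 2 of 6.

2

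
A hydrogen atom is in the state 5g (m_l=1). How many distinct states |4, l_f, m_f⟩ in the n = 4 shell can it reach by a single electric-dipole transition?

E1 requires Δl = ±1, so l_f ∈ {3, 5}; with 0 ≤ l_f ≤ n_f−1 = 3, the allowed l_f values are {3}.
For l_f = 3: m_f ∈ {m_i−1, m_i, m_i+1} ∩ [−3, 3] = {0, 1, 2} → 3 states.
Total: 3.

3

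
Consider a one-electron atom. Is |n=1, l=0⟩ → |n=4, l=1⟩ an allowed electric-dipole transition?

Δl = 1 − 0 = +1; the E1 rule Δl = ±1 is satisfied.
All E1 selection rules are satisfied.

allowed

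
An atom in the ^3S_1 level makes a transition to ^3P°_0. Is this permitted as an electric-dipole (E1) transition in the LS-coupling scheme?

allowed

Reading off the term symbols: S 1→1, L 0→1, J 1→0, parity even→odd.
ΔL = 0, ±1 (not L=0↔0): L: 0 → 1, ΔL = +1 — passes.
ΔJ = 0, ±1 (not J=0↔0): J: 1 → 0, ΔJ = -1 — passes.
ΔS = 0: S: 1 → 1 — passes.
Parity must change: even → odd — passes.
All four E1 rules are satisfied.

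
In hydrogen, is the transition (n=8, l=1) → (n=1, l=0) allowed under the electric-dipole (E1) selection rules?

Initial l = 1, final l = 0, so Δl = -1. E1 requires Δl = ±1: ok.
All E1 selection rules are satisfied.

allowed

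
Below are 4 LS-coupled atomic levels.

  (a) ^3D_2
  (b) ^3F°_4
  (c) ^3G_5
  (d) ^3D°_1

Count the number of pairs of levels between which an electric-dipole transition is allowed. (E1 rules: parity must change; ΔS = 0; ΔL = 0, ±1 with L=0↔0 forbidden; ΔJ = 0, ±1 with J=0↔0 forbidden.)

(a)–(b): forbidden (ΔJ).
(a)–(c): forbidden (parity, ΔL, ΔJ).
(a)–(d): allowed.
(b)–(c): allowed.
(b)–(d): forbidden (parity, ΔJ).
(c)–(d): forbidden (ΔL, ΔJ).
Allowed pairs: 2 of 6.

2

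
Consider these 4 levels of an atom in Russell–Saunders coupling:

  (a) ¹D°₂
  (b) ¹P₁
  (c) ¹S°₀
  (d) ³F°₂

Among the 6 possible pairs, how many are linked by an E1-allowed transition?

2

(a)–(b): allowed.
(a)–(c): forbidden (parity, ΔL, ΔJ).
(a)–(d): forbidden (parity, ΔS).
(b)–(c): allowed.
(b)–(d): forbidden (ΔS, ΔL).
(c)–(d): forbidden (parity, ΔS, ΔL, ΔJ).
Allowed pairs: 2 of 6.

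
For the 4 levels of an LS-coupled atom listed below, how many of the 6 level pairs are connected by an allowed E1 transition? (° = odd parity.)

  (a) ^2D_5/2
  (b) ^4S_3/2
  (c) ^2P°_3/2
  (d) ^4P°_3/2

2

(a)–(b): forbidden (parity, ΔS, ΔL).
(a)–(c): allowed.
(a)–(d): forbidden (ΔS).
(b)–(c): forbidden (ΔS).
(b)–(d): allowed.
(c)–(d): forbidden (parity, ΔS).
Allowed pairs: 2 of 6.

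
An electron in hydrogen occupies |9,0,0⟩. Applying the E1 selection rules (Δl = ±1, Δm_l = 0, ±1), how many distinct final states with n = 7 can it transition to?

3

E1 requires Δl = ±1, so l_f ∈ {-1, 1}; with 0 ≤ l_f ≤ n_f−1 = 6, the allowed l_f values are {1}.
For l_f = 1: m_f ∈ {m_i−1, m_i, m_i+1} ∩ [−1, 1] = {-1, 0, 1} → 3 states.
Total: 3.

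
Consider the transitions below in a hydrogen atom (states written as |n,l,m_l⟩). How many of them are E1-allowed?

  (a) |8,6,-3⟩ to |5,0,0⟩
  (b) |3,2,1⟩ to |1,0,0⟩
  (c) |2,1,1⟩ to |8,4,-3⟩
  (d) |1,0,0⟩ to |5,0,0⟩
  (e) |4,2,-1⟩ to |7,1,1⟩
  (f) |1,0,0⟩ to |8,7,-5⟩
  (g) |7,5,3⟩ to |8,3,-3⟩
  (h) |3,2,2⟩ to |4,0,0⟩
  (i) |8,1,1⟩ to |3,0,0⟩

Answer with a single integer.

(a) forbidden — Δl = -6 (E1 requires Δl = ±1); Δm_l = +3 (E1 requires Δm_l = 0, ±1)
(b) forbidden — Δl = -2 (E1 requires Δl = ±1)
(c) forbidden — Δl = +3 (E1 requires Δl = ±1); Δm_l = -4 (E1 requires Δm_l = 0, ±1)
(d) forbidden — Δl = +0 (E1 requires Δl = ±1)
(e) forbidden — Δm_l = +2 (E1 requires Δm_l = 0, ±1)
(f) forbidden — Δl = +7 (E1 requires Δl = ±1); Δm_l = -5 (E1 requires Δm_l = 0, ±1)
(g) forbidden — Δl = -2 (E1 requires Δl = ±1); Δm_l = -6 (E1 requires Δm_l = 0, ±1)
(h) forbidden — Δl = -2 (E1 requires Δl = ±1); Δm_l = -2 (E1 requires Δm_l = 0, ±1)
(i) allowed
Total allowed: 1 of 9.

1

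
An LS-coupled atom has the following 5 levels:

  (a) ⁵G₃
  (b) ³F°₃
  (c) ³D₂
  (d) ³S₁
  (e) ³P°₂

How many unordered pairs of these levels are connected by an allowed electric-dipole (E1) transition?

(a)–(b): forbidden (ΔS).
(a)–(c): forbidden (parity, ΔS, ΔL).
(a)–(d): forbidden (parity, ΔS, ΔL, ΔJ).
(a)–(e): forbidden (ΔS, ΔL).
(b)–(c): allowed.
(b)–(d): forbidden (ΔL, ΔJ).
(b)–(e): forbidden (parity, ΔL).
(c)–(d): forbidden (parity, ΔL).
(c)–(e): allowed.
(d)–(e): allowed.
Allowed pairs: 3 of 10.

3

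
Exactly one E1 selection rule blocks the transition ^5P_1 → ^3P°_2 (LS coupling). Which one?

the ΔS = 0 rule

Parity must change: even → odd — ok.
ΔS = 0: S: 2 → 1 — fails.
ΔL = 0, ±1 (not L=0↔0): L: 1 → 1, ΔL = +0 — ok.
ΔJ = 0, ±1 (not J=0↔0): J: 1 → 2, ΔJ = +1 — ok.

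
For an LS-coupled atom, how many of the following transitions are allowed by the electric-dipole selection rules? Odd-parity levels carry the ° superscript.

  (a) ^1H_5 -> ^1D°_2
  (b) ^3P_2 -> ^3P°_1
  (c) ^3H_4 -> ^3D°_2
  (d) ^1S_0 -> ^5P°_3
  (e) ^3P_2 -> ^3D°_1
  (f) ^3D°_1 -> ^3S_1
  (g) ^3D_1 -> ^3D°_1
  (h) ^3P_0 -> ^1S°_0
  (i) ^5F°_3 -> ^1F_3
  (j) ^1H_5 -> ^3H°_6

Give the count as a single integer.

3

(a) forbidden (ΔL, ΔJ fail)
(b) allowed
(c) forbidden (ΔL, ΔJ fail)
(d) forbidden (ΔS, ΔJ fail)
(e) allowed
(f) forbidden (ΔL fails)
(g) allowed
(h) forbidden (ΔS, ΔJ fail)
(i) forbidden (ΔS fails)
(j) forbidden (ΔS fails)
Total allowed: 3 of 10.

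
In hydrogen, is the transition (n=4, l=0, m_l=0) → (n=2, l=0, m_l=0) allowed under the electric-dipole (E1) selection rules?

forbidden

l: 0 → 0 (Δl = +0). Δl = ±1 ✗.
Δm_l = 0 − (0) = +0. E1 requires Δm_l = 0, ±1: ✓.
The transition is electric-dipole forbidden.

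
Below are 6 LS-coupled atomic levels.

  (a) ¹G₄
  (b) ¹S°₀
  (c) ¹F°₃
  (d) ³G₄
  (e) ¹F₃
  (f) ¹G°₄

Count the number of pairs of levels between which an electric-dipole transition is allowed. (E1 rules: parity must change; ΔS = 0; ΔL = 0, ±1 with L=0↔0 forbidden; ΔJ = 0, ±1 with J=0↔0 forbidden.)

(a)–(b): forbidden (ΔL, ΔJ).
(a)–(c): allowed.
(a)–(d): forbidden (parity, ΔS).
(a)–(e): forbidden (parity).
(a)–(f): allowed.
(b)–(c): forbidden (parity, ΔL, ΔJ).
(b)–(d): forbidden (ΔS, ΔL, ΔJ).
(b)–(e): forbidden (ΔL, ΔJ).
(b)–(f): forbidden (parity, ΔL, ΔJ).
(c)–(d): forbidden (ΔS).
(c)–(e): allowed.
(c)–(f): forbidden (parity).
(d)–(e): forbidden (parity, ΔS).
(d)–(f): forbidden (ΔS).
(e)–(f): allowed.
Allowed pairs: 4 of 15.

4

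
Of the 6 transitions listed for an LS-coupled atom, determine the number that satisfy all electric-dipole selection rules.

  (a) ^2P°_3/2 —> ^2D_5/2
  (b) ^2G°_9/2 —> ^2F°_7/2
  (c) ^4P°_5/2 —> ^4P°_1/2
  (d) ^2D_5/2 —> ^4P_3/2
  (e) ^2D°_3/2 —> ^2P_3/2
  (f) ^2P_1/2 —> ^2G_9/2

2

(a) allowed
(b) forbidden (parity fails)
(c) forbidden (parity, ΔJ fail)
(d) forbidden (parity, ΔS fail)
(e) allowed
(f) forbidden (parity, ΔL, ΔJ fail)
Total allowed: 2 of 6.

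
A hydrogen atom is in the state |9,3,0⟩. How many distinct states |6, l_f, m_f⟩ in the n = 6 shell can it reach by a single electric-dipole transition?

E1 requires Δl = ±1, so l_f ∈ {2, 4}; with 0 ≤ l_f ≤ n_f−1 = 5, the allowed l_f values are {2, 4}.
For l_f = 2: m_f ∈ {m_i−1, m_i, m_i+1} ∩ [−2, 2] = {-1, 0, 1} → 3 states.
For l_f = 4: m_f ∈ {m_i−1, m_i, m_i+1} ∩ [−4, 4] = {-1, 0, 1} → 3 states.
Total: 6.

6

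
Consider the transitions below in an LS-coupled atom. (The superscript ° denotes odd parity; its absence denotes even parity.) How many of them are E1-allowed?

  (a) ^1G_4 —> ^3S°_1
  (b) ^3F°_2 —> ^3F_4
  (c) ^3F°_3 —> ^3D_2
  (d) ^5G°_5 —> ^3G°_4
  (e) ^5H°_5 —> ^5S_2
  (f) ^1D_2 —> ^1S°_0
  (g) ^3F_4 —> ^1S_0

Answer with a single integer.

1

(a) forbidden (ΔS, ΔL, ΔJ fail)
(b) forbidden (ΔJ fails)
(c) allowed
(d) forbidden (parity, ΔS fail)
(e) forbidden (ΔL, ΔJ fail)
(f) forbidden (ΔL, ΔJ fail)
(g) forbidden (parity, ΔS, ΔL, ΔJ fail)
Total allowed: 1 of 7.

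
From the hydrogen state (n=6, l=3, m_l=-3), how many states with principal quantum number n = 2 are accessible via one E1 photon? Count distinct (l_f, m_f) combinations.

0

E1 requires l_f ∈ {2, 4}, but neither lies in [0, 1], so no final state is reachable.
Total: 0.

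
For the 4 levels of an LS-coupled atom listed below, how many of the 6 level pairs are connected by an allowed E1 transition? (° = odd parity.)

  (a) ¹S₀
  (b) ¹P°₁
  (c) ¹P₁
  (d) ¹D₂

3

(a)–(b): allowed.
(a)–(c): forbidden (parity).
(a)–(d): forbidden (parity, ΔL, ΔJ).
(b)–(c): allowed.
(b)–(d): allowed.
(c)–(d): forbidden (parity).
Allowed pairs: 3 of 6.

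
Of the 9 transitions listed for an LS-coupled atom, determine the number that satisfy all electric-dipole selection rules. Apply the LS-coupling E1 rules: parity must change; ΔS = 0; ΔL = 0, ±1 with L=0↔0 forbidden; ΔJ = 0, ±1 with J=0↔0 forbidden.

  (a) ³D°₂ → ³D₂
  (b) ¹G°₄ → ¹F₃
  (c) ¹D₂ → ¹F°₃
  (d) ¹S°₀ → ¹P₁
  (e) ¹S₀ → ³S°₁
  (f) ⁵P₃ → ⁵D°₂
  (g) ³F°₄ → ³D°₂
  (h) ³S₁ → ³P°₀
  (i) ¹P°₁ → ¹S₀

7

(a) allowed
(b) allowed
(c) allowed
(d) allowed
(e) forbidden (ΔS, ΔL fail)
(f) allowed
(g) forbidden (parity, ΔJ fail)
(h) allowed
(i) allowed
Total allowed: 7 of 9.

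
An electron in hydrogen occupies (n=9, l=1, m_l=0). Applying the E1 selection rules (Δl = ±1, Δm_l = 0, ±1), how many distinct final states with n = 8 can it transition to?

E1 requires Δl = ±1, so l_f ∈ {0, 2}; with 0 ≤ l_f ≤ n_f−1 = 7, the allowed l_f values are {0, 2}.
For l_f = 0: m_f ∈ {m_i−1, m_i, m_i+1} ∩ [−0, 0] = {0} → 1 state.
For l_f = 2: m_f ∈ {m_i−1, m_i, m_i+1} ∩ [−2, 2] = {-1, 0, 1} → 3 states.
Total: 4.

4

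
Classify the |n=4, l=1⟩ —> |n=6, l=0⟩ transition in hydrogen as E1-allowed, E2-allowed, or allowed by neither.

Δl = 0 − 1 = -1; l_i + l_f = 1.
E1 (Δl = ±1): satisfied.
E2 (Δl = 0,±2, l_i+l_f ≥ 2): not satisfied.

E1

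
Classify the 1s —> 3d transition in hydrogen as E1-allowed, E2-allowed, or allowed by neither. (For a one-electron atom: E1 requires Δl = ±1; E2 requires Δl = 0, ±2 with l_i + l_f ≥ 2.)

E2

Δl = 2 − 0 = +2; l_i + l_f = 2.
E1 (Δl = ±1): not satisfied.
E2 (Δl = 0,±2, l_i+l_f ≥ 2): satisfied.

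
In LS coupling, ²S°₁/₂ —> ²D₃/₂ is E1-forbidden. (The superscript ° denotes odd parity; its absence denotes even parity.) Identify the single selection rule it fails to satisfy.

the ΔL = 0, ±1 rule

Reading off the term symbols: S 1/2→1/2, L 0→2, J 1/2→3/2, parity odd→even.
Parity must change: odd → even — ok.
ΔS = 0: S: 1/2 → 1/2 — ok.
ΔL = 0, ±1 (not L=0↔0): L: 0 → 2, ΔL = +2 — fails.
ΔJ = 0, ±1 (not J=0↔0): J: 1/2 → 3/2, ΔJ = +1 — ok.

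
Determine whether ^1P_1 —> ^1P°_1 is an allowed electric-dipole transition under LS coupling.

allowed

Reading off the term symbols: S 0→0, L 1→1, J 1→1, parity even→odd.
Parity must change: even → odd — satisfied.
ΔS = 0: S: 0 → 0 — satisfied.
ΔL = 0, ±1 (not L=0↔0): L: 1 → 1, ΔL = +0 — satisfied.
ΔJ = 0, ±1 (not J=0↔0): J: 1 → 1, ΔJ = +0 — satisfied.
All four E1 rules are satisfied.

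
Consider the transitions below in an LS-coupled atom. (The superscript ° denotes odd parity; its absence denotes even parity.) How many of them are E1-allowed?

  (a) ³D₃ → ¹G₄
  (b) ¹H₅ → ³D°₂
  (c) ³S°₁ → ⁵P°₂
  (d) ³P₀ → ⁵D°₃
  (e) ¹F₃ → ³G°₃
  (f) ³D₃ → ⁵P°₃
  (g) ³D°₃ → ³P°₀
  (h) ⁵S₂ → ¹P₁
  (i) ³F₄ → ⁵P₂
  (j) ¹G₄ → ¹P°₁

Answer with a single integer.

(a) forbidden (parity, ΔS, ΔL fail)
(b) forbidden (ΔS, ΔL, ΔJ fail)
(c) forbidden (parity, ΔS fail)
(d) forbidden (ΔS, ΔJ fail)
(e) forbidden (ΔS fails)
(f) forbidden (ΔS fails)
(g) forbidden (parity, ΔJ fail)
(h) forbidden (parity, ΔS fail)
(i) forbidden (parity, ΔS, ΔL, ΔJ fail)
(j) forbidden (ΔL, ΔJ fail)
Total allowed: 0 of 10.

0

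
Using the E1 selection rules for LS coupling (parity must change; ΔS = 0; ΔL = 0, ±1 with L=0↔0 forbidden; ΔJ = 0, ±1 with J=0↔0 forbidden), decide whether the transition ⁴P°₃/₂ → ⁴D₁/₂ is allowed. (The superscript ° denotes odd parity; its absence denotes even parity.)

allowed

Reading off the term symbols: S 3/2→3/2, L 1→2, J 3/2→1/2, parity odd→even.
Parity must change: odd → even — ok.
ΔS = 0: S: 3/2 → 3/2 — ok.
ΔL = 0, ±1 (not L=0↔0): L: 1 → 2, ΔL = +1 — ok.
ΔJ = 0, ±1 (not J=0↔0): J: 3/2 → 1/2, ΔJ = -1 — ok.
All four E1 rules are satisfied.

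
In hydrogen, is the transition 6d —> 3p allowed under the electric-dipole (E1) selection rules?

Initial l = 2, final l = 1, so Δl = -1. E1 requires Δl = ±1: passes.
All E1 selection rules are satisfied.

allowed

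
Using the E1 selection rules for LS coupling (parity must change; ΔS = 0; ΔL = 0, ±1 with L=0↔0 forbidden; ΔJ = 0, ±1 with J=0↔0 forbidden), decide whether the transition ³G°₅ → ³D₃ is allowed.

forbidden

Parity must change: odd → even — ✓.
ΔS = 0: S: 1 → 1 — ✓.
ΔL = 0, ±1 (not L=0↔0): L: 4 → 2, ΔL = -2 — ✗.
ΔJ = 0, ±1 (not J=0↔0): J: 5 → 3, ΔJ = -2 — ✗.
Rule(s) violated: ΔL, ΔJ.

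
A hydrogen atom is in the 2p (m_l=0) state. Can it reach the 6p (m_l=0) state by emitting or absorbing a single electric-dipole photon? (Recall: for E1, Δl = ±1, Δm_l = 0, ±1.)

Δl = 1 − 1 = +0; the E1 rule Δl = ±1 is violated.
m_l: 0 → 0 (Δm_l = +0). |Δm_l| ≤ 1 satisfied.
The transition is electric-dipole forbidden.

forbidden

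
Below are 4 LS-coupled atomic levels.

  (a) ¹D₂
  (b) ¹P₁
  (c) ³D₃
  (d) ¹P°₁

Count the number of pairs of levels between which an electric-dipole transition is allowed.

2

(a)–(b): forbidden (parity).
(a)–(c): forbidden (parity, ΔS).
(a)–(d): allowed.
(b)–(c): forbidden (parity, ΔS, ΔJ).
(b)–(d): allowed.
(c)–(d): forbidden (ΔS, ΔJ).
Allowed pairs: 2 of 6.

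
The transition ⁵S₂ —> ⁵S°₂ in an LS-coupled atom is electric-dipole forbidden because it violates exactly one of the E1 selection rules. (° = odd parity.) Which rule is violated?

Initial level: S=2, L=0, J=2, parity even. Final level: S=2, L=0, J=2, parity odd.
ΔS = 0: S: 2 → 2 — ok.
ΔJ = 0, ±1 (not J=0↔0): J: 2 → 2, ΔJ = +0 — ok.
Parity must change: even → odd — ok.
ΔL = 0, ±1 (not L=0↔0): L: 0 → 0, ΔL = +0 — fails.

the L=0 ↔ L=0 exclusion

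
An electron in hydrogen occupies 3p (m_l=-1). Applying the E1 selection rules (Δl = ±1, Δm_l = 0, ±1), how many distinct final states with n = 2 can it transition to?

1

E1 requires Δl = ±1, so l_f ∈ {0, 2}; with 0 ≤ l_f ≤ n_f−1 = 1, the allowed l_f values are {0}.
For l_f = 0: m_f ∈ {m_i−1, m_i, m_i+1} ∩ [−0, 0] = {0} → 1 state.
Total: 1.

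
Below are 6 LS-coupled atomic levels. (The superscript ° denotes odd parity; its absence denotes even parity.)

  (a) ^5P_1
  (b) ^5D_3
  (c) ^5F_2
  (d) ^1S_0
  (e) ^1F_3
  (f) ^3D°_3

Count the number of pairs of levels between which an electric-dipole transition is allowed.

0

(a)–(b): forbidden (parity, ΔJ).
(a)–(c): forbidden (parity, ΔL).
(a)–(d): forbidden (parity, ΔS).
(a)–(e): forbidden (parity, ΔS, ΔL, ΔJ).
(a)–(f): forbidden (ΔS, ΔJ).
(b)–(c): forbidden (parity).
(b)–(d): forbidden (parity, ΔS, ΔL, ΔJ).
(b)–(e): forbidden (parity, ΔS).
(b)–(f): forbidden (ΔS).
(c)–(d): forbidden (parity, ΔS, ΔL, ΔJ).
(c)–(e): forbidden (parity, ΔS).
(c)–(f): forbidden (ΔS).
(d)–(e): forbidden (parity, ΔL, ΔJ).
(d)–(f): forbidden (ΔS, ΔL, ΔJ).
(e)–(f): forbidden (ΔS).
Allowed pairs: 0 of 15.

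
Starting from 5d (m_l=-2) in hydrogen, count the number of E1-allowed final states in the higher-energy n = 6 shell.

E1 requires Δl = ±1, so l_f ∈ {1, 3}; with 0 ≤ l_f ≤ n_f−1 = 5, the allowed l_f values are {1, 3}.
For l_f = 1: m_f ∈ {m_i−1, m_i, m_i+1} ∩ [−1, 1] = {-1} → 1 state.
For l_f = 3: m_f ∈ {m_i−1, m_i, m_i+1} ∩ [−3, 3] = {-3, -2, -1} → 3 states.
Total: 4.

4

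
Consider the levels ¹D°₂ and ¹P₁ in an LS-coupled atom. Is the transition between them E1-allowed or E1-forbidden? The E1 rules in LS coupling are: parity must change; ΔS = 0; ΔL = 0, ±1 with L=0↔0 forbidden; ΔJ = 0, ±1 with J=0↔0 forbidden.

Reading off the term symbols: S 0→0, L 2→1, J 2→1, parity odd→even.
ΔJ = 0, ±1 (not J=0↔0): J: 2 → 1, ΔJ = -1 — satisfied.
ΔS = 0: S: 0 → 0 — satisfied.
ΔL = 0, ±1 (not L=0↔0): L: 2 → 1, ΔL = -1 — satisfied.
Parity must change: odd → even — satisfied.
All four E1 rules are satisfied.

allowed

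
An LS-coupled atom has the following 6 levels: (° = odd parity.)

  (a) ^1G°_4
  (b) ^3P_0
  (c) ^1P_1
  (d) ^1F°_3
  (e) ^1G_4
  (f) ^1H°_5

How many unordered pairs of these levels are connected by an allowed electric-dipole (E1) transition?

(a)–(b): forbidden (ΔS, ΔL, ΔJ).
(a)–(c): forbidden (ΔL, ΔJ).
(a)–(d): forbidden (parity).
(a)–(e): allowed.
(a)–(f): forbidden (parity).
(b)–(c): forbidden (parity, ΔS).
(b)–(d): forbidden (ΔS, ΔL, ΔJ).
(b)–(e): forbidden (parity, ΔS, ΔL, ΔJ).
(b)–(f): forbidden (ΔS, ΔL, ΔJ).
(c)–(d): forbidden (ΔL, ΔJ).
(c)–(e): forbidden (parity, ΔL, ΔJ).
(c)–(f): forbidden (ΔL, ΔJ).
(d)–(e): allowed.
(d)–(f): forbidden (parity, ΔL, ΔJ).
(e)–(f): allowed.
Allowed pairs: 3 of 15.

3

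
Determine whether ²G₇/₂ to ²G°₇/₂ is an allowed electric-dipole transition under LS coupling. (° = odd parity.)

Parity must change: even → odd — ✓.
ΔS = 0: S: 1/2 → 1/2 — ✓.
ΔL = 0, ±1 (not L=0↔0): L: 4 → 4, ΔL = +0 — ✓.
ΔJ = 0, ±1 (not J=0↔0): J: 7/2 → 7/2, ΔJ = +0 — ✓.
All four E1 rules are satisfied.

allowed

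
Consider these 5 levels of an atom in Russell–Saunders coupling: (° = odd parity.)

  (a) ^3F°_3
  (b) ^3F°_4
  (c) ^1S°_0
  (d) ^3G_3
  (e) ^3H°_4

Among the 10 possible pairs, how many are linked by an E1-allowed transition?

3

(a)–(b): forbidden (parity).
(a)–(c): forbidden (parity, ΔS, ΔL, ΔJ).
(a)–(d): allowed.
(a)–(e): forbidden (parity, ΔL).
(b)–(c): forbidden (parity, ΔS, ΔL, ΔJ).
(b)–(d): allowed.
(b)–(e): forbidden (parity, ΔL).
(c)–(d): forbidden (ΔS, ΔL, ΔJ).
(c)–(e): forbidden (parity, ΔS, ΔL, ΔJ).
(d)–(e): allowed.
Allowed pairs: 3 of 10.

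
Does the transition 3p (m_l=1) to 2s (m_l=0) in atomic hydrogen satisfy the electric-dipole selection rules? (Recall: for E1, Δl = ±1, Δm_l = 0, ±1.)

Δl = 0 − 1 = -1; the E1 rule Δl = ±1 is ✓.
m_l: 1 → 0 (Δm_l = -1). |Δm_l| ≤ 1 ✓.
All E1 selection rules are satisfied.

allowed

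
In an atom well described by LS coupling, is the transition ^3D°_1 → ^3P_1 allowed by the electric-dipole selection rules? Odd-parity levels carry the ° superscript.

allowed

Initial level: S=1, L=2, J=1, parity odd. Final level: S=1, L=1, J=1, parity even.
Parity must change: odd → even — satisfied.
ΔS = 0: S: 1 → 1 — satisfied.
ΔL = 0, ±1 (not L=0↔0): L: 2 → 1, ΔL = -1 — satisfied.
ΔJ = 0, ±1 (not J=0↔0): J: 1 → 1, ΔJ = +0 — satisfied.
All four E1 rules are satisfied.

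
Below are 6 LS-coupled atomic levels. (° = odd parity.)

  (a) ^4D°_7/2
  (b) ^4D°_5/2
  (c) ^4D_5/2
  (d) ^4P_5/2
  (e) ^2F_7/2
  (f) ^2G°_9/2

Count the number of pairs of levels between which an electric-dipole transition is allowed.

5

(a)–(b): forbidden (parity).
(a)–(c): allowed.
(a)–(d): allowed.
(a)–(e): forbidden (ΔS).
(a)–(f): forbidden (parity, ΔS, ΔL).
(b)–(c): allowed.
(b)–(d): allowed.
(b)–(e): forbidden (ΔS).
(b)–(f): forbidden (parity, ΔS, ΔL, ΔJ).
(c)–(d): forbidden (parity).
(c)–(e): forbidden (parity, ΔS).
(c)–(f): forbidden (ΔS, ΔL, ΔJ).
(d)–(e): forbidden (parity, ΔS, ΔL).
(d)–(f): forbidden (ΔS, ΔL, ΔJ).
(e)–(f): allowed.
Allowed pairs: 5 of 15.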